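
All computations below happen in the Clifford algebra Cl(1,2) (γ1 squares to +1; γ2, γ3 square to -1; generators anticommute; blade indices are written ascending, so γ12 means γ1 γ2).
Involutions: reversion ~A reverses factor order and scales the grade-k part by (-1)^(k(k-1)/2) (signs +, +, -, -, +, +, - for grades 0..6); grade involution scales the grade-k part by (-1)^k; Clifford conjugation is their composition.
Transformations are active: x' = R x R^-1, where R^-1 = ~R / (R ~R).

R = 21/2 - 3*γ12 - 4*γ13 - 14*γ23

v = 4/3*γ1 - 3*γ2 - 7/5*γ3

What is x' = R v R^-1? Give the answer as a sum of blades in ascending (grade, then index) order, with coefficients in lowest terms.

~R = 21/2 + 3*γ12 + 4*γ13 + 14*γ23, and R ~R = 1125/4, so R^-1 = ~R / (1125/4).
R v = -3/5*γ1 - 471/10*γ2 + 979/30*γ3 - 397/15*γ123
Answer: 21208/16875*γ1 + 3983/16875*γ2 + 409/125*γ3


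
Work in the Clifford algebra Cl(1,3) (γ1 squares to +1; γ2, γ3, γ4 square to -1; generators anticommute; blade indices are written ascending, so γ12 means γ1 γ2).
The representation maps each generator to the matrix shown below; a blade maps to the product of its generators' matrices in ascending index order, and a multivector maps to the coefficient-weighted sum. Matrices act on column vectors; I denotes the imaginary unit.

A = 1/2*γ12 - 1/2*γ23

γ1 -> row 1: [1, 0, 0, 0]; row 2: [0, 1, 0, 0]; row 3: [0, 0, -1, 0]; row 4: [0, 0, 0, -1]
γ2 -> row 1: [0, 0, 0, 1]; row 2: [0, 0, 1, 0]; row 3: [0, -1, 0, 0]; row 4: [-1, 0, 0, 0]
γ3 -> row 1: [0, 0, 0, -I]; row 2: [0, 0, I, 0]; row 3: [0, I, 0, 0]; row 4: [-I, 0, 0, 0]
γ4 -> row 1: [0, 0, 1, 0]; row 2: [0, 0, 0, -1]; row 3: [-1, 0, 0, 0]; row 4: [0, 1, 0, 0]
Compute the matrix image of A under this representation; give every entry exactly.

Bivector images (products of the table entries): rho(γ12) = rho(γ1)rho(γ2) = row 1: [0, 0, 0, 1]; row 2: [0, 0, 1, 0]; row 3: [0, 1, 0, 0]; row 4: [1, 0, 0, 0]; rho(γ23) = rho(γ2)rho(γ3) = row 1: [-I, 0, 0, 0]; row 2: [0, I, 0, 0]; row 3: [0, 0, -I, 0]; row 4: [0, 0, 0, I].
M = (1/2)*rho(γ12) + (-1/2)*rho(γ23), summed entrywise:
Answer: row 1: [I/2, 0, 0, 1/2]; row 2: [0, -I/2, 1/2, 0]; row 3: [0, 1/2, I/2, 0]; row 4: [1/2, 0, 0, -I/2]


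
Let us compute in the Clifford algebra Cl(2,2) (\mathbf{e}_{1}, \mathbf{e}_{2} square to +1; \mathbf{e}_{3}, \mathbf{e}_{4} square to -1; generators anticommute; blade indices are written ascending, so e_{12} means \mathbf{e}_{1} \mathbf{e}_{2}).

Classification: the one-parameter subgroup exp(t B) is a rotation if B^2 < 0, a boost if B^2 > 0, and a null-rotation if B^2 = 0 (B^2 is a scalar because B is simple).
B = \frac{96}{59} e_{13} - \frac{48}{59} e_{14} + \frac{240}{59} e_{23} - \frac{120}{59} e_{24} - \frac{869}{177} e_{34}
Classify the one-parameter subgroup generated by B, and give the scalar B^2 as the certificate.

B^2 term by term: the squares give (\frac{96}{59})^2*(e_{13})^2 + (-\frac{48}{59})^2*(e_{14})^2 + (\frac{240}{59})^2*(e_{23})^2 + (-\frac{120}{59})^2*(e_{24})^2 + (-\frac{869}{177})^2*(e_{34})^2 = \frac{9216}{3481}*(+1) + \frac{2304}{3481}*(+1) + \frac{57600}{3481}*(+1) + \frac{14400}{3481}*(+1) + \frac{755161}{31329}*(-1) = -\frac{1}{9} (each basis 2-blade squares to minus the product of its generators' squares); cross terms between blades sharing an index anticommute and cancel; the commuting (index-disjoint) pairs give grade-4 terms 2*c*c'*(blade product), which cancel blade by blade — e_{1234}: \frac{23040}{3481} - \frac{23040}{3481} = 0 — confirming B is simple. So B^2 = -\frac{1}{9}.
Answer: rotation, certificate B^2 = -\frac{1}{9}. Note: conjugating B changes its blade decomposition but never the scalar B^2 = -\frac{1}{9}, whose sign settles the classification.


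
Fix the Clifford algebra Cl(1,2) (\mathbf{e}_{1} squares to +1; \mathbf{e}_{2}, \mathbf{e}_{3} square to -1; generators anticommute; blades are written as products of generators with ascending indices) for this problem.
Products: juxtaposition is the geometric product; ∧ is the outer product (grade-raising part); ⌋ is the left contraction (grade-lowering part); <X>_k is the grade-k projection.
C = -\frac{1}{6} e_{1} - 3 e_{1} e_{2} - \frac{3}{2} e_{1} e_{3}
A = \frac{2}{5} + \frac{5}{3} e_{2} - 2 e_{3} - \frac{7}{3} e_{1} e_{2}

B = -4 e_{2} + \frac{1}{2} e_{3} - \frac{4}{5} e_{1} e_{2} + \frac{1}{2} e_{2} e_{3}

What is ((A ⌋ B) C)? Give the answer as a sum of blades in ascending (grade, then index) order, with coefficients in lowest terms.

step 1: \frac{143}{15} - \frac{4}{3} e_{1} - \frac{13}{5} e_{2} - \frac{19}{30} e_{3} - \frac{8}{25} e_{1} e_{2} + \frac{1}{5} e_{2} e_{3}
step 2: \frac{266}{225} + \frac{1289}{180} e_{1} + \frac{296}{75} e_{2} + 2 e_{3} - \frac{431}{15} e_{1} e_{2} - \frac{2701}{180} e_{1} e_{3} - \frac{12}{25} e_{2} e_{3} - \frac{61}{30} e_{1} e_{2} e_{3}
Answer: \frac{266}{225} + \frac{1289}{180} e_{1} + \frac{296}{75} e_{2} + 2 e_{3} - \frac{431}{15} e_{1} e_{2} - \frac{2701}{180} e_{1} e_{3} - \frac{12}{25} e_{2} e_{3} - \frac{61}{30} e_{1} e_{2} e_{3}


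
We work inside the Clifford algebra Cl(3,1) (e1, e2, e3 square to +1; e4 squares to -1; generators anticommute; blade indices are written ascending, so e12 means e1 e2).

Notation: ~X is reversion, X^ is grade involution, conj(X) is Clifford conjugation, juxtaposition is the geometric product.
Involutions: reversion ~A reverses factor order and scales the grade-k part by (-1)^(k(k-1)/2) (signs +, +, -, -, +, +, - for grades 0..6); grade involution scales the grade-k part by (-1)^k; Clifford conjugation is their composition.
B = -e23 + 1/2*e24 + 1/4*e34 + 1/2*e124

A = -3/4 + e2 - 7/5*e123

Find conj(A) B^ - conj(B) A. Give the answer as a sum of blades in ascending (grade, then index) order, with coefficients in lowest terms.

first term: -7/5*e1 + e3 - 1/2*e4 - 1/2*e14 + 3/4*e23 - 3/8*e24 - 71/80*e34 + 1/40*e124 + 7/10*e134 - 1/4*e234
second term: 7/5*e1 - e3 + 1/2*e4 - 1/2*e14 - 3/4*e23 + 3/8*e24 - 41/80*e34 - 29/40*e124 + 7/10*e134 - 1/4*e234
Answer: -14/5*e1 + 2*e3 - e4 + 3/2*e23 - 3/4*e24 - 3/8*e34 + 3/4*e124


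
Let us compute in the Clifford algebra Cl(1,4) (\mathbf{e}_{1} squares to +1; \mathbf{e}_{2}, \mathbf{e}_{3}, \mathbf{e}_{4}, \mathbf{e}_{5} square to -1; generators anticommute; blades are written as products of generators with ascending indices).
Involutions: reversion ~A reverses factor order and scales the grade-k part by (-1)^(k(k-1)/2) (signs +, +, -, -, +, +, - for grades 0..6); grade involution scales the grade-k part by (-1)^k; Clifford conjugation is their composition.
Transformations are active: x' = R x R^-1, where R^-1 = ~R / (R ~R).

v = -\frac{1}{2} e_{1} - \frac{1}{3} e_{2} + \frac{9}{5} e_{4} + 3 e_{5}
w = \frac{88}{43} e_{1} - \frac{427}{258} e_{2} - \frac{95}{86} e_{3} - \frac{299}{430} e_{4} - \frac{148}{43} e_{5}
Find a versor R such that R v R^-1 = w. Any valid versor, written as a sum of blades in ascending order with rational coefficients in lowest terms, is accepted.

Since q(v) = q(w) = -\frac{10891}{900}, the sum R = v + w = \frac{133}{86} e_{1} - \frac{171}{86} e_{2} - \frac{95}{86} e_{3} + \frac{95}{86} e_{4} - \frac{19}{43} e_{5} does the job whenever invertible.
Answer: \frac{133}{86} e_{1} - \frac{171}{86} e_{2} - \frac{95}{86} e_{3} + \frac{95}{86} e_{4} - \frac{19}{43} e_{5}


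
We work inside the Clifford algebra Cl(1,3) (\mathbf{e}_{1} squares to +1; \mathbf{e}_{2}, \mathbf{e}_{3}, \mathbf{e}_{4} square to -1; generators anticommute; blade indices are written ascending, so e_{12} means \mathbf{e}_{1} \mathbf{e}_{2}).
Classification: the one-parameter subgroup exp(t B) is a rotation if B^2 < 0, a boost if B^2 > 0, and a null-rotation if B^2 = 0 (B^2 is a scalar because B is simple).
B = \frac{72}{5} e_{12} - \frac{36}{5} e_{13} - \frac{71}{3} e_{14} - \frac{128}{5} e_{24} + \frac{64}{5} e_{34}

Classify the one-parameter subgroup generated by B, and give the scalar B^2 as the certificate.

B^2 term by term: the squares give (\frac{72}{5})^2*(e_{12})^2 + (-\frac{36}{5})^2*(e_{13})^2 + (-\frac{71}{3})^2*(e_{14})^2 + (-\frac{128}{5})^2*(e_{24})^2 + (\frac{64}{5})^2*(e_{34})^2 = \frac{5184}{25}*(+1) + \frac{1296}{25}*(+1) + \frac{5041}{9}*(+1) + \frac{16384}{25}*(-1) + \frac{4096}{25}*(-1) = \frac{1}{9} (each basis 2-blade squares to minus the product of its generators' squares); cross terms between blades sharing an index anticommute and cancel; the commuting (index-disjoint) pairs give grade-4 terms 2*c*c'*(blade product), which cancel blade by blade — e_{1234}: \frac{9216}{25} - \frac{9216}{25} = 0 — confirming B is simple. So B^2 = \frac{1}{9}.
Answer: boost, certificate B^2 = \frac{1}{9}. The class reads off the invariant scalar \frac{1}{9} directly.


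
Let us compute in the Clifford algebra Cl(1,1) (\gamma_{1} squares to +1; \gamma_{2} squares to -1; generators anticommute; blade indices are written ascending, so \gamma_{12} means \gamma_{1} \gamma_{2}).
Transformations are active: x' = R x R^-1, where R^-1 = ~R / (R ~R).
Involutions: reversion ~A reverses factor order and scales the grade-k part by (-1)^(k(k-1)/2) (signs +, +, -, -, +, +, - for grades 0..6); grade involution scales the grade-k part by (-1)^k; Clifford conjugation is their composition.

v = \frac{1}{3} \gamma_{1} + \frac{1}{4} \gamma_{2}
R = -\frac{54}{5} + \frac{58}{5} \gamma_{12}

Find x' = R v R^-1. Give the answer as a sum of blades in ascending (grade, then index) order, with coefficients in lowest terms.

~R = -\frac{54}{5} - \frac{58}{5} \gamma_{12}, and R ~R = -\frac{448}{25}, so R^-1 = ~R / (-\frac{448}{25}).
R v = -\frac{13}{2} \gamma_{1} - \frac{197}{30} \gamma_{2}
Answer: -\frac{5489}{672} \gamma_{1} - \frac{1829}{224} \gamma_{2}


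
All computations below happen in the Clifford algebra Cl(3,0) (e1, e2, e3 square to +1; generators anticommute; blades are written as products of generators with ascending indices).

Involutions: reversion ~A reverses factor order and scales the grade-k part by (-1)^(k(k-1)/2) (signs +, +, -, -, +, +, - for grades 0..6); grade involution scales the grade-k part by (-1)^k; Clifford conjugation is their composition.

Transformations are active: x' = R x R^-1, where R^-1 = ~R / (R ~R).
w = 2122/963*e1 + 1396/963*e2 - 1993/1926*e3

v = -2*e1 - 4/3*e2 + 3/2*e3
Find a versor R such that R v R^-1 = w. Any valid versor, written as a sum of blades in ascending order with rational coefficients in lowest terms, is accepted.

Take R = v + w = 196/963*e1 + 112/963*e2 + 448/963*e3. Because q(v) = q(w) = 289/36, conjugation by R sends v exactly to w.
Answer: 196/963*e1 + 112/963*e2 + 448/963*e3


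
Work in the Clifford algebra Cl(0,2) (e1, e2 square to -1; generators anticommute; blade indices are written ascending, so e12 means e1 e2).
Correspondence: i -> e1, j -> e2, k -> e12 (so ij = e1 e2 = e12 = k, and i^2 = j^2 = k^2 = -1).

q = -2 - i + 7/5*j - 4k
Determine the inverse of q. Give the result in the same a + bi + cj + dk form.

In blades: q = -2 - e1 + 7/5*e2 - 4*e12.
With qbar = -2 + e1 - 7/5*e2 + 4*e12 (scalar fixed, mapped units negated), q qbar = 574/25 (the sum of squared coefficients), so q^-1 = qbar / (574/25) = -25/287 + 25/574*e1 - 5/82*e2 + 50/287*e12; translating back:
Answer: -25/287 + 25/574*i - 5/82*j + 50/287*k


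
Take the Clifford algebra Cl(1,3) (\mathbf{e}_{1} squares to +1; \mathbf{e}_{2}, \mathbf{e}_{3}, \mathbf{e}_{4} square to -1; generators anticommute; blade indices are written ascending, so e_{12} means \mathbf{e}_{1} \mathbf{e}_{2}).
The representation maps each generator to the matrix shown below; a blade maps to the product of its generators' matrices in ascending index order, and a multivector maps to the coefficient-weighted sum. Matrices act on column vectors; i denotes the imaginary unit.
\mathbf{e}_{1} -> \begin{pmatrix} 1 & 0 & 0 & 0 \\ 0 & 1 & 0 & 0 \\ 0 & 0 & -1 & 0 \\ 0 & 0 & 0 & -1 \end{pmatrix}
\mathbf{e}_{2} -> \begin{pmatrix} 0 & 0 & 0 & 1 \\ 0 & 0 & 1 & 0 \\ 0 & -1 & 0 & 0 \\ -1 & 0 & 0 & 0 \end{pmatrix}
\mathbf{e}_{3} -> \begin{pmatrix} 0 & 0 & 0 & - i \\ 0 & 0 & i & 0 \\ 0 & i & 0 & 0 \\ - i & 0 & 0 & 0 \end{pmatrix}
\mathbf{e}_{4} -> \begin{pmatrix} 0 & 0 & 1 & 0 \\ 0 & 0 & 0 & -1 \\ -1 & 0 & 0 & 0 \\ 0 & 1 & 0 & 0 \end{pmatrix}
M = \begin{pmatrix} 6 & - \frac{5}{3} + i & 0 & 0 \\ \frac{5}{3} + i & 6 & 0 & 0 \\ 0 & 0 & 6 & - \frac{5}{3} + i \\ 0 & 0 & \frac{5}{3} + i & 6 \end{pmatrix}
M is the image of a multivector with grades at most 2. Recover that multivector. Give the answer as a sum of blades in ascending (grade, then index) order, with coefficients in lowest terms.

Method: the blade images are trace-orthogonal — tr(rho(e_A) rho(e_B)^-1) = 4 if A = B and 0 otherwise — and rho(e_A)^-1 = (e_A)^2 * rho(e_A) with (e_A)^2 = +1 or -1, so the coefficient of e_A in the preimage is (e_A)^2 * tr(M rho(e_A))/4.
Nonzero projections over blades of grade <= 2: 1: (1)^2 = +1, tr(M 1) = 24, coefficient 6; e_{24}: (e_{24})^2 = -1, tr(M rho(e_{24})) = \frac{20}{3}, coefficient -\frac{5}{3}; e_{34}: (e_{34})^2 = -1, tr(M rho(e_{34})) = 4, coefficient -1. Every other blade of grade <= 2 projects to 0.
Answer: 6 - \frac{5}{3} e_{24} - e_{34}


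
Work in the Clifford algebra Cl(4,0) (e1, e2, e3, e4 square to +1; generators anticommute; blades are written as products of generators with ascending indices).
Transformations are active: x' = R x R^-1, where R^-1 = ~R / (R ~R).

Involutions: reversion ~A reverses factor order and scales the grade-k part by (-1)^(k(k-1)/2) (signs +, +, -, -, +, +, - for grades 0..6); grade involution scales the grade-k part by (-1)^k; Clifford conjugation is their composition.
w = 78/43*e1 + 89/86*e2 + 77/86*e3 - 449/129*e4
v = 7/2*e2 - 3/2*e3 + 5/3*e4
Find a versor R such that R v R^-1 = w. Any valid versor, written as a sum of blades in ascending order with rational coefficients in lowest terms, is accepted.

Construction: equal norms (both 311/18) license R = v + w = 78/43*e1 + 195/43*e2 - 26/43*e3 - 78/43*e4 — nothing changes along that direction, while (v - w)/2 changes sign, so v maps onto w.
Answer: 78/43*e1 + 195/43*e2 - 26/43*e3 - 78/43*e4


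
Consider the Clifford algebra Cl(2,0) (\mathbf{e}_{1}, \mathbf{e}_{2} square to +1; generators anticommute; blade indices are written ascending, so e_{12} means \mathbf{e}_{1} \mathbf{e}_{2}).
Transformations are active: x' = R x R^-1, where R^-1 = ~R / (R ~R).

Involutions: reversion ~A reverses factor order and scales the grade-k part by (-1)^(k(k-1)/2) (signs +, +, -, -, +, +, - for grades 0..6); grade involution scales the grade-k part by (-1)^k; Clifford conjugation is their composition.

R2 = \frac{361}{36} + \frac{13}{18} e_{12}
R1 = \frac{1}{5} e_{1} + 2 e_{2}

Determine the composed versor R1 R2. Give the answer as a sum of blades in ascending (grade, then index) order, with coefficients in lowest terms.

Distribute over the terms of R1 (each basis-blade product reordered to ascending indices, repeated generators contracted through their squares):
(\frac{1}{5} e_{1}) R2 = \frac{361}{180} e_{1} + \frac{13}{90} e_{2}
(2 e_{2}) R2 = -\frac{13}{9} e_{1} + \frac{361}{18} e_{2}
Summing the partial products and collecting blades:
Answer: \frac{101}{180} e_{1} + \frac{101}{5} e_{2}


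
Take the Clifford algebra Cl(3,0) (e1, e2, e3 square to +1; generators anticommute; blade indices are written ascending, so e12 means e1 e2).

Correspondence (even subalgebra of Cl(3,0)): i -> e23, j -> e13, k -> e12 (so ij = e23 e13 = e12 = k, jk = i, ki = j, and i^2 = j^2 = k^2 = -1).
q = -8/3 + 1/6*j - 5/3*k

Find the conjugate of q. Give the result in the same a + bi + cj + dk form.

In blades: q = -8/3 - 5/3*e12 + 1/6*e13.
Quaternion conjugation is reversion on the even subalgebra: the scalar is fixed and every grade-2 blade flips sign, giving -8/3 + 5/3*e12 - 1/6*e13; translating back:
Answer: -8/3 - 1/6*j + 5/3*k


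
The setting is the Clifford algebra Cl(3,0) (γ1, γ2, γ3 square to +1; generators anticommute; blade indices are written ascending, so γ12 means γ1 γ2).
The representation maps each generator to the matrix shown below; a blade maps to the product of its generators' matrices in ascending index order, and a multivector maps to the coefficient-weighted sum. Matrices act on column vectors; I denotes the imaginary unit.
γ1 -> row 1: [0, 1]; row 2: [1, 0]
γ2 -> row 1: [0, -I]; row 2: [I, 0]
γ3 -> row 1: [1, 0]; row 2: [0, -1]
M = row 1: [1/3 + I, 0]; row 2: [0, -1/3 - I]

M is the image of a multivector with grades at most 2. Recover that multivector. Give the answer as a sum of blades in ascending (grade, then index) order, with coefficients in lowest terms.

Method: 1, rho(γ1), rho(γ2), rho(γ3) form a trace-orthogonal basis of the 2x2 complex matrices (tr(X Y) = 2 if X = Y, else 0), so M = m0*1 + m1*rho(γ1) + m2*rho(γ2) + m3*rho(γ3) with m0 = tr(M)/2 = 0, m1 = tr(M rho(γ1))/2 = 0, m2 = tr(M rho(γ2))/2 = 0, m3 = tr(M rho(γ3))/2 = 1/3 + I.
Multiplying table entries, the bivector images are rho(γ12) = I*rho(γ3), rho(γ13) = -I*rho(γ2), rho(γ23) = I*rho(γ1); with real blade coefficients the real parts of m0..m3 are the coefficients of 1, γ1, γ2, γ3 and the imaginary parts give the bivectors (γ23: Im m1, γ13: -Im m2, γ12: Im m3).
Answer: 1/3*γ3 + γ12


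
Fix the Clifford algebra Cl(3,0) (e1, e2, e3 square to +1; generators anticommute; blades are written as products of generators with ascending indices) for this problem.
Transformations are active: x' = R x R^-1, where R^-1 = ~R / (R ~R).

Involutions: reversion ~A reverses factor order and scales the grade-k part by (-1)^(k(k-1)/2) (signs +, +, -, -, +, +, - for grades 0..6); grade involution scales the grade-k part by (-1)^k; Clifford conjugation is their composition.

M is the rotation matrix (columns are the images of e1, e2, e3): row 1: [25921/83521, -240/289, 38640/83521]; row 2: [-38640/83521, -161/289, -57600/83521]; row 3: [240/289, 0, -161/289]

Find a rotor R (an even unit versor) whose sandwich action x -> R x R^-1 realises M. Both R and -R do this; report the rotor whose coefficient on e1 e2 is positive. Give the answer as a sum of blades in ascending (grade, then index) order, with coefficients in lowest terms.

Method: write R = a + b12*e1 e2 + b13*e1 e3 + b23*e2 e3 with a^2 + b12^2 + b13^2 + b23^2 = 1 (so R^-1 = ~R). Expanding the columns R e_j ~R gives tr M = 4a^2 - 1 and, from the antisymmetric part, M21 - M12 = -4a*b12, M13 - M31 = 4a*b13, M32 - M23 = -4a*b23.
Here tr M = -67137/83521, so a^2 = (1 + tr M)/4 = 4096/83521 and a = ±64/289. Taking a = 64/289: M21 - M12 = 30720/83521, M13 - M31 = -30720/83521, M32 - M23 = 57600/83521, giving b12 = -120/289, b13 = -120/289, b23 = -225/289, i.e. R = 64/289 - 120/289*e1 e2 - 120/289*e1 e3 - 225/289*e2 e3.
Its e1 e2 coefficient is negative, so report the other preimage -R.
Answer: -64/289 + 120/289*e1 e2 + 120/289*e1 e3 + 225/289*e2 e3. Note: both R and -R realise this M (trace -67137/83521); the covering map identifies them, and the e1 e2-coefficient sign is the tie-breaker.


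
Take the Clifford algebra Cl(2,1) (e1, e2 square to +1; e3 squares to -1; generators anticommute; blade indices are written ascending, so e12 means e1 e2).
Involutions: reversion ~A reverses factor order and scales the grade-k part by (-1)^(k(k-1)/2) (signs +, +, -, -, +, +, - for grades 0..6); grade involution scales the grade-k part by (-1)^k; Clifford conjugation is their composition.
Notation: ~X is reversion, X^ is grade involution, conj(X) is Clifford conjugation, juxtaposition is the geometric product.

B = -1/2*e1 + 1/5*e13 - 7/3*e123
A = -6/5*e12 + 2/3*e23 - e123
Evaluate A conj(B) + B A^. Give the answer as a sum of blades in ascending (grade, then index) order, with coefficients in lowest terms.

first term: 7/3 - 14/9*e1 + 2/5*e2 - 14/5*e3 + 2/15*e12 - 37/50*e23 + 1/3*e123
second term: -7/3 - 14/9*e1 + 2/5*e2 - 14/5*e3 + 2/15*e12 - 37/50*e23 - 1/3*e123
Answer: -28/9*e1 + 4/5*e2 - 28/5*e3 + 4/15*e12 - 37/25*e23


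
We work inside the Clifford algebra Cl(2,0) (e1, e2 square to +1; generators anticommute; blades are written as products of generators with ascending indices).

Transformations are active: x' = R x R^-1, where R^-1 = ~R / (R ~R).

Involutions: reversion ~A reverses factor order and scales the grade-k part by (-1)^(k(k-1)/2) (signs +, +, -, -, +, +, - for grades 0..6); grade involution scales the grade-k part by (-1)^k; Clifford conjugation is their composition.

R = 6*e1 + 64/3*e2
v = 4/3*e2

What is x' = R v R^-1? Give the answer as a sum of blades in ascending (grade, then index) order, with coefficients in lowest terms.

~R = 6*e1 + 64/3*e2, and R ~R = 4420/9, so R^-1 = ~R / (4420/9).
R v = 256/9 + 8*e1 e2
Answer: 768/1105*e1 + 3772/3315*e2


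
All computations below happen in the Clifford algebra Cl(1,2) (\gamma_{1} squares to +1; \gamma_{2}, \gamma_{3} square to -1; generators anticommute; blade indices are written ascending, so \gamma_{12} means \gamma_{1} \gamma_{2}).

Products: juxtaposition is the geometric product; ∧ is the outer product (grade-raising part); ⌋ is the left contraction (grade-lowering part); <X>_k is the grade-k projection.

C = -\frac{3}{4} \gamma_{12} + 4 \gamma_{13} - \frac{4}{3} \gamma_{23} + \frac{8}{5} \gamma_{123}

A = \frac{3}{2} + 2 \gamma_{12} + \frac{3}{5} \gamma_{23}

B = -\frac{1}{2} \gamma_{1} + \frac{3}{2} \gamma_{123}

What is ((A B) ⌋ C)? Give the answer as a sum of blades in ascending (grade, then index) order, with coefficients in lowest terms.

step 1: -\frac{33}{20} \gamma_{1} + \gamma_{2} + 3 \gamma_{3} + \frac{39}{20} \gamma_{123}
step 2: -\frac{78}{25} + \frac{45}{4} \gamma_{1} - \frac{221}{80} \gamma_{2} - \frac{79}{15} \gamma_{3} - \frac{24}{5} \gamma_{12} + \frac{8}{5} \gamma_{13} - \frac{66}{25} \gamma_{23}
Answer: -\frac{78}{25} + \frac{45}{4} \gamma_{1} - \frac{221}{80} \gamma_{2} - \frac{79}{15} \gamma_{3} - \frac{24}{5} \gamma_{12} + \frac{8}{5} \gamma_{13} - \frac{66}{25} \gamma_{23}


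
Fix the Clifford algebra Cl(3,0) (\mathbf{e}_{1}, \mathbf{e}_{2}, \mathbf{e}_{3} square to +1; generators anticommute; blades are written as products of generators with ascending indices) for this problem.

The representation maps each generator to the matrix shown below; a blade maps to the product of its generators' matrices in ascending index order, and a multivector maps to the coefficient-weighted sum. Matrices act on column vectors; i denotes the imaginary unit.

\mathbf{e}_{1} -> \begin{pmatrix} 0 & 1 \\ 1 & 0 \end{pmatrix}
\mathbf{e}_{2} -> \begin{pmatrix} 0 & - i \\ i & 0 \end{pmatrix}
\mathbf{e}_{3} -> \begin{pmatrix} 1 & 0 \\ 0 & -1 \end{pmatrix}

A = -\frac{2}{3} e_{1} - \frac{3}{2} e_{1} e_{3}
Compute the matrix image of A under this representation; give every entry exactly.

Bivector images (products of the table entries): rho(e_{1} e_{3}) = rho(\mathbf{e}_{1})rho(\mathbf{e}_{3}) = \begin{pmatrix} 0 & -1 \\ 1 & 0 \end{pmatrix}.
M = (-\frac{2}{3})*rho(e_{1}) + (-\frac{3}{2})*rho(e_{1} e_{3}), summed entrywise:
Answer: \begin{pmatrix} 0 & \frac{5}{6} \\ - \frac{13}{6} & 0 \end{pmatrix}


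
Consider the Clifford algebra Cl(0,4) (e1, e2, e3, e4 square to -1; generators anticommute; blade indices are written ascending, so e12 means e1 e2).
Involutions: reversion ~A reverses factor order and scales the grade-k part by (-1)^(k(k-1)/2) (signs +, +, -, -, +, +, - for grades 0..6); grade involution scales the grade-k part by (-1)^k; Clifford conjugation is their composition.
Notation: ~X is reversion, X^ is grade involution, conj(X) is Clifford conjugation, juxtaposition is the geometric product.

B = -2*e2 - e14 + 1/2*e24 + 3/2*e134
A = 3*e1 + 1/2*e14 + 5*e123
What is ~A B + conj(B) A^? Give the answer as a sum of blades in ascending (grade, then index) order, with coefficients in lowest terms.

first term: -1/2 - 3/4*e3 + 3*e4 - 25/4*e12 + 10*e13 - 15/2*e24 - 9/2*e34 + 1/2*e124 - 5/2*e134 - 5*e234
second term: -1/2 + 3/4*e3 - 3*e4 + 25/4*e12 - 10*e13 + 15/2*e24 + 9/2*e34 + 1/2*e124 - 5/2*e134 - 5*e234
Answer: -1 + e124 - 5*e134 - 10*e234


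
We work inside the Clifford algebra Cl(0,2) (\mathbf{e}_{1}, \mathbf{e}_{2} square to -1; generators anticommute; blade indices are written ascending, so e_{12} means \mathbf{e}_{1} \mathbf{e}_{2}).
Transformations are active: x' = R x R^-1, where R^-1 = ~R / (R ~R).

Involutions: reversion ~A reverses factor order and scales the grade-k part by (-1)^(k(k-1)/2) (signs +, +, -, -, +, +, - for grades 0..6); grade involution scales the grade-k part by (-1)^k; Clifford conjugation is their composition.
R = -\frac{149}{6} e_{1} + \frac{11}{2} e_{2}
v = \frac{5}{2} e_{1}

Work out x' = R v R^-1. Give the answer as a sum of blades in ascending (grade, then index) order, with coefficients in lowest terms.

~R = -\frac{149}{6} e_{1} + \frac{11}{2} e_{2}, and R ~R = -\frac{11645}{18}, so R^-1 = ~R / (-\frac{11645}{18}).
R v = \frac{745}{12} - \frac{55}{4} e_{12}
Answer: \frac{5278}{2329} e_{1} - \frac{4917}{4658} e_{2}


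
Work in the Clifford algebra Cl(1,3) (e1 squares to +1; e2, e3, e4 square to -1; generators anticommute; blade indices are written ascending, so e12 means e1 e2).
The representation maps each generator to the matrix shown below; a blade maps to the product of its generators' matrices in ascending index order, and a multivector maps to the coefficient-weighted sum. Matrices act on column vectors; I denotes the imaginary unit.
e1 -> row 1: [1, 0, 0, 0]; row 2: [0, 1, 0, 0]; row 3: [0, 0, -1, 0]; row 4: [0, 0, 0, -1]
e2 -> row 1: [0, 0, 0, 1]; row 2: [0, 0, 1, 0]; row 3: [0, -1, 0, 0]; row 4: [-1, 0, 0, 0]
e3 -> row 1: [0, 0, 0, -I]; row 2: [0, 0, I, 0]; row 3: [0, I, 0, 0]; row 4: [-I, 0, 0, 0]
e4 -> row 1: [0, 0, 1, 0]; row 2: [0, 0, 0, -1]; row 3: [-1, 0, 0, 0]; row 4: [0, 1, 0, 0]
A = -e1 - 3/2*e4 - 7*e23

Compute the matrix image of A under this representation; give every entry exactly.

Bivector images (products of the table entries): rho(e23) = rho(e2)rho(e3) = row 1: [-I, 0, 0, 0]; row 2: [0, I, 0, 0]; row 3: [0, 0, -I, 0]; row 4: [0, 0, 0, I].
M = (-1)*rho(e1) + (-3/2)*rho(e4) + (-7)*rho(e23), summed entrywise:
Answer: row 1: [-1 + 7*I, 0, -3/2, 0]; row 2: [0, -1 - 7*I, 0, 3/2]; row 3: [3/2, 0, 1 + 7*I, 0]; row 4: [0, -3/2, 0, 1 - 7*I]


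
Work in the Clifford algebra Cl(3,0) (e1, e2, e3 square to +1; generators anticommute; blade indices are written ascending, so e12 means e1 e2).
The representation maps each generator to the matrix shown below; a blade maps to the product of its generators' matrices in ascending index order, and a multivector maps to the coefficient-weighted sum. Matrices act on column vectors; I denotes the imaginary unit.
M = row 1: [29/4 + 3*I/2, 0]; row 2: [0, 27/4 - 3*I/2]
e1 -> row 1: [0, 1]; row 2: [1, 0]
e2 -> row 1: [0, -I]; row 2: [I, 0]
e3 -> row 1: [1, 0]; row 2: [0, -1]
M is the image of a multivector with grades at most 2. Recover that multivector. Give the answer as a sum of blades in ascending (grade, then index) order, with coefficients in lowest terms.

Method: 1, rho(e1), rho(e2), rho(e3) form a trace-orthogonal basis of the 2x2 complex matrices (tr(X Y) = 2 if X = Y, else 0), so M = m0*1 + m1*rho(e1) + m2*rho(e2) + m3*rho(e3) with m0 = tr(M)/2 = 7, m1 = tr(M rho(e1))/2 = 0, m2 = tr(M rho(e2))/2 = 0, m3 = tr(M rho(e3))/2 = 1/4 + 3*I/2.
Multiplying table entries, the bivector images are rho(e12) = I*rho(e3), rho(e13) = -I*rho(e2), rho(e23) = I*rho(e1); with real blade coefficients the real parts of m0..m3 are the coefficients of 1, e1, e2, e3 and the imaginary parts give the bivectors (e23: Im m1, e13: -Im m2, e12: Im m3).
Answer: 7 + 1/4*e3 + 3/2*e12


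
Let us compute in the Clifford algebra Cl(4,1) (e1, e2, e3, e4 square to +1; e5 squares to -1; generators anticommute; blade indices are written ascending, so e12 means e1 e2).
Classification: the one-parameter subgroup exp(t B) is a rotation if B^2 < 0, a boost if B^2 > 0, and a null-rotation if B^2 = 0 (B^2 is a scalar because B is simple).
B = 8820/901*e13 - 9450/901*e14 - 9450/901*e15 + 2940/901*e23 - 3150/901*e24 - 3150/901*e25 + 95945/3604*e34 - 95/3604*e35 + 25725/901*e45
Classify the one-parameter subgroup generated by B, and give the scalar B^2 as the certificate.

B^2 term by term: the squares give (8820/901)^2*(e13)^2 + (-9450/901)^2*(e14)^2 + (-9450/901)^2*(e15)^2 + (2940/901)^2*(e23)^2 + (-3150/901)^2*(e24)^2 + (-3150/901)^2*(e25)^2 + (95945/3604)^2*(e34)^2 + (-95/3604)^2*(e35)^2 + (25725/901)^2*(e45)^2 = 77792400/811801*(-1) + 89302500/811801*(-1) + 89302500/811801*(+1) + 8643600/811801*(-1) + 9922500/811801*(-1) + 9922500/811801*(+1) + 9205443025/12988816*(-1) + 9025/12988816*(+1) + 661775625/811801*(+1) = 0 (each basis 2-blade squares to minus the product of its generators' squares); cross terms between blades sharing an index anticommute and cancel; the commuting (index-disjoint) pairs give grade-4 terms 2*c*c'*(blade product), which cancel blade by blade — e1234: 55566000/811801 - 55566000/811801 = 0; e1235: 55566000/811801 - 55566000/811801 = 0; e1245: -59535000/811801 + 59535000/811801 = 0; e1345: 453789000/811801 - 448875/811801 - 453340125/811801 = 0; e2345: 151263000/811801 - 149625/811801 - 151113375/811801 = 0 — confirming B is simple. So B^2 = 0.
Answer: null-rotation, certificate B^2 = 0. The class reads off the invariant scalar 0 directly.


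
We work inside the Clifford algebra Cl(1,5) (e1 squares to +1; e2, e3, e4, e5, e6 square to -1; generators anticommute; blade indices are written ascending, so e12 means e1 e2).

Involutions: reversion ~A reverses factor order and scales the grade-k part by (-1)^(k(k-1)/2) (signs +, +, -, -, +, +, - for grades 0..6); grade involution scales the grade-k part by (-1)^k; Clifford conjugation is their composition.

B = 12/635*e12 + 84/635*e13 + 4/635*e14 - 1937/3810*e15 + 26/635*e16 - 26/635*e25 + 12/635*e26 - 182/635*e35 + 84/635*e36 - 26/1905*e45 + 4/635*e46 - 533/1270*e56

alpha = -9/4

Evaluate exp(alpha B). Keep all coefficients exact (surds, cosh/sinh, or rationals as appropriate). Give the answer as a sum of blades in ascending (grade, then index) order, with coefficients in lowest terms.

B^2 term by term: the squares give (12/635)^2*(e12)^2 + (84/635)^2*(e13)^2 + (4/635)^2*(e14)^2 + (-1937/3810)^2*(e15)^2 + (26/635)^2*(e16)^2 + (-26/635)^2*(e25)^2 + (12/635)^2*(e26)^2 + (-182/635)^2*(e35)^2 + (84/635)^2*(e36)^2 + (-26/1905)^2*(e45)^2 + (4/635)^2*(e46)^2 + (-533/1270)^2*(e56)^2 = 144/403225*(+1) + 7056/403225*(+1) + 16/403225*(+1) + 3751969/14516100*(+1) + 676/403225*(+1) + 676/403225*(-1) + 144/403225*(-1) + 33124/403225*(-1) + 7056/403225*(-1) + 676/3629025*(-1) + 16/403225*(-1) + 284089/1612900*(-1) = 0 (each basis 2-blade squares to minus the product of its generators' squares); cross terms between blades sharing an index anticommute and cancel; the commuting (index-disjoint) pairs give grade-4 terms 2*c*c'*(blade product), which cancel blade by blade — e1235: -4368/403225 + 4368/403225 = 0; e1236: 2016/403225 - 2016/403225 = 0; e1245: -208/403225 + 208/403225 = 0; e1246: 96/403225 - 96/403225 = 0; e1256: -6396/403225 + 7748/403225 - 1352/403225 = 0; e1345: -1456/403225 + 1456/403225 = 0; e1346: 672/403225 - 672/403225 = 0; e1356: -44772/403225 + 54236/403225 - 9464/403225 = 0; e1456: -2132/403225 + 7748/1209675 - 1352/1209675 = 0; e2356: 4368/403225 - 4368/403225 = 0; e2456: 208/403225 - 208/403225 = 0; e3456: 1456/403225 - 1456/403225 = 0 — confirming B is simple. So B^2 = 0.
B^2 = 0, so the series closes: exp(alpha B) = 1 + alpha B (parabolic case).
Answer: 1 - 27/635*e12 - 189/635*e13 - 9/635*e14 + 5811/5080*e15 - 117/1270*e16 + 117/1270*e25 - 27/635*e26 + 819/1270*e35 - 189/635*e36 + 39/1270*e45 - 9/635*e46 + 4797/5080*e56


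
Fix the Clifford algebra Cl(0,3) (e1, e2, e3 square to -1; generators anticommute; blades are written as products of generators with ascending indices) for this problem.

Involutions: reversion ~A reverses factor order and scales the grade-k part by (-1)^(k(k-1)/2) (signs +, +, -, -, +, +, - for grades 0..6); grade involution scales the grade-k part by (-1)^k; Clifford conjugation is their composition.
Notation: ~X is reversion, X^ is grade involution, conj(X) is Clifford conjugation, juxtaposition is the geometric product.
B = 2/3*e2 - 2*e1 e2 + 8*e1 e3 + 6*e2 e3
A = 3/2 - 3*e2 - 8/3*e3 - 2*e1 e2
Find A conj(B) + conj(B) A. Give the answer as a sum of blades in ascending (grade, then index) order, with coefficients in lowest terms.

first term: 2 + 14*e1 + 15*e2 - 18*e3 + 3*e1 e2 - 24*e1 e3 + 47/9*e2 e3 - 88/3*e1 e2 e3
second term: 2 - 14*e1 - 17*e2 + 18*e3 + 3*e1 e2 - 209/9*e2 e3 - 88/3*e1 e2 e3
Answer: 4 - 2*e2 + 6*e1 e2 - 24*e1 e3 - 18*e2 e3 - 176/3*e1 e2 e3


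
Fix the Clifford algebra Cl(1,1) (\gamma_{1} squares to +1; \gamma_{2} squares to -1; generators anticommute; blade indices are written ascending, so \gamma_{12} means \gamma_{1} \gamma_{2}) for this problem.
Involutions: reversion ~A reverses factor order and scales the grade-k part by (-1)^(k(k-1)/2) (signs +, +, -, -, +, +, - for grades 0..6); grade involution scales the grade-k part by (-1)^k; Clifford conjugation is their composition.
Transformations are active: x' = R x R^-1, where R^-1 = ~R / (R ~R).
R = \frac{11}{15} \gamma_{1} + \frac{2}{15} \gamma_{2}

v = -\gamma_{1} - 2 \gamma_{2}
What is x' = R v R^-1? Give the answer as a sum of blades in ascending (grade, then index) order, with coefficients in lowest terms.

~R = \frac{11}{15} \gamma_{1} + \frac{2}{15} \gamma_{2}, and R ~R = \frac{13}{25}, so R^-1 = ~R / (\frac{13}{25}).
R v = -\frac{7}{15} - \frac{4}{3} \gamma_{12}
Answer: -\frac{37}{117} \gamma_{1} + \frac{206}{117} \gamma_{2}


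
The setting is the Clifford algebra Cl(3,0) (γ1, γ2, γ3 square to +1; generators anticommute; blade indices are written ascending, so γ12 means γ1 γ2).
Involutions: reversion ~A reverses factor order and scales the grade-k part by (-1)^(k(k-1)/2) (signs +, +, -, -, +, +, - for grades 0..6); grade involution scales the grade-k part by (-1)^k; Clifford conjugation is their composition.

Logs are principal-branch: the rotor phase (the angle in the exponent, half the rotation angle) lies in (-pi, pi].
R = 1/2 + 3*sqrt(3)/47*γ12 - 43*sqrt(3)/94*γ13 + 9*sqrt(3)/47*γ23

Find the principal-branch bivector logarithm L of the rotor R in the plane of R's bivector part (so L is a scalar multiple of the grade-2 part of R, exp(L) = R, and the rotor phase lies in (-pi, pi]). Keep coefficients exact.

The scalar part of R is 1/2, so the principal-branch rotor phase is pinned; divide the bivector part by its sine to get the unit plane — L is the phase times that plane.
Concretely: cos(phase) = 1/2 gives phase = ±pi/3, and since phase/sin(phase) is even the sign is immaterial: L = (phase/sin(phase)) * <R>_2 = (2*sqrt(3)*pi/9) * <R>_2.
Answer: 2*pi/47*γ12 - 43*pi/141*γ13 + 6*pi/47*γ23


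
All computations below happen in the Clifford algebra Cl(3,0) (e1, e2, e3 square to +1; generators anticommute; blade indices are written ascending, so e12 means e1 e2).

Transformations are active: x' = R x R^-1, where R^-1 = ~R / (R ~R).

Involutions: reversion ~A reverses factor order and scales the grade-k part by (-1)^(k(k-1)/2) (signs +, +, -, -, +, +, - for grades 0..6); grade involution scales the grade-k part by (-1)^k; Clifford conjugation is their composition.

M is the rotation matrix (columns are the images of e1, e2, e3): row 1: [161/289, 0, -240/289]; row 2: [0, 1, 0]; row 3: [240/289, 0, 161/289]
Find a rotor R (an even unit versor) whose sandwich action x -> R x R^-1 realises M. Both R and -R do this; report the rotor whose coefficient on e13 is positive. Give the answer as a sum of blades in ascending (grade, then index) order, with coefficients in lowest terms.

Method: write R = a + b12*e12 + b13*e13 + b23*e23 with a^2 + b12^2 + b13^2 + b23^2 = 1 (so R^-1 = ~R). Expanding the columns R e_j ~R gives tr M = 4a^2 - 1 and, from the antisymmetric part, M21 - M12 = -4a*b12, M13 - M31 = 4a*b13, M32 - M23 = -4a*b23.
Here tr M = 611/289, so a^2 = (1 + tr M)/4 = 225/289 and a = ±15/17. Taking a = 15/17: M21 - M12 = 0, M13 - M31 = -480/289, M32 - M23 = 0, giving b12 = 0, b13 = -8/17, b23 = 0, i.e. R = 15/17 - 8/17*e13.
Its e13 coefficient is negative, so report the other preimage -R.
Answer: -15/17 + 8/17*e13. Uniqueness: Spin(3) -> SO(3) maps R and -R to the same rotation of trace 611/289; fixing the sign of the e13 coefficient removes the ambiguity.


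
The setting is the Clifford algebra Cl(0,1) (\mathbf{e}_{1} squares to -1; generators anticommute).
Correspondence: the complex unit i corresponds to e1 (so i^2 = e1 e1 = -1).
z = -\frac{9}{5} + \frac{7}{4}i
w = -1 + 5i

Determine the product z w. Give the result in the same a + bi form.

In blades: z = -\frac{9}{5} + \frac{7}{4} e_{1}, w = -1 + 5 e_{1}.
Distribute z over w term by term (generator squares from the signature, products reordered to ascending indices): (-\frac{9}{5})*w = \frac{9}{5} - 9 e_{1}; (\frac{7}{4} e_{1})*w = -\frac{35}{4} - \frac{7}{4} e_{1}.
Sum: -\frac{139}{20} - \frac{43}{4} e_{1}; translating back through the correspondence:
Answer: -\frac{139}{20} - \frac{43}{4}i


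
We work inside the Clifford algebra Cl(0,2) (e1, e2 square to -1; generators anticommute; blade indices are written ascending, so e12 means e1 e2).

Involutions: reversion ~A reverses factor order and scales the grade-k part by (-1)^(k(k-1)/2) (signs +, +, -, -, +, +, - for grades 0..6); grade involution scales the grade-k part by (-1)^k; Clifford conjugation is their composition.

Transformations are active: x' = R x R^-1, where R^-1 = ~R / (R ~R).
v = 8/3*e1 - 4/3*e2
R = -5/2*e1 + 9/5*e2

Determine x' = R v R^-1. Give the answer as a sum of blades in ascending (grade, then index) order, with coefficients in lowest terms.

~R = -5/2*e1 + 9/5*e2, and R ~R = -949/100, so R^-1 = ~R / (-949/100).
R v = 136/15 - 22/15*e12
Answer: 6008/2847*e1 - 5996/2847*e2


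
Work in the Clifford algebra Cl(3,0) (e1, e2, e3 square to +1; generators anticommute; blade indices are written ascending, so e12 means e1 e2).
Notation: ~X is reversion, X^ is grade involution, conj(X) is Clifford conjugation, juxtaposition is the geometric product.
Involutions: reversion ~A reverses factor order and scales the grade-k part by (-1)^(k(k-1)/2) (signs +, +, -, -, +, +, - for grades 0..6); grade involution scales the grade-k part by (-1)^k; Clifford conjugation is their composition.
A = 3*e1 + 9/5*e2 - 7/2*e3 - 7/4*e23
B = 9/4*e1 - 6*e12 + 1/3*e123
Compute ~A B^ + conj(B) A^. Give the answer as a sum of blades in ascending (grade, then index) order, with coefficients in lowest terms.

first term: -27/4 + 683/60*e1 - 18*e2 + 313/60*e12 + 129/40*e13 - e23 + 273/16*e123
second term: 27/4 - 613/60*e1 + 18*e2 + 313/60*e12 - 711/40*e13 - e23 + 399/16*e123
Answer: 7/6*e1 + 313/30*e12 - 291/20*e13 - 2*e23 + 42*e123


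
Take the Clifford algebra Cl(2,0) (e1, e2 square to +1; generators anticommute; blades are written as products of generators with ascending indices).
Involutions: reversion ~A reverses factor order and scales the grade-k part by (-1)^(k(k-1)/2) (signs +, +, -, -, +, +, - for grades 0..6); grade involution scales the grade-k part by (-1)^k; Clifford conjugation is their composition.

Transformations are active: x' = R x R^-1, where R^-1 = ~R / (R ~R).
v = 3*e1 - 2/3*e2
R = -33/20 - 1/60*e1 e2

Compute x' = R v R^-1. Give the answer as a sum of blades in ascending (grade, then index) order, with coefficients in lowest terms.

~R = -33/20 + 1/60*e1 e2, and R ~R = 4901/1800, so R^-1 = ~R / (4901/1800).
R v = -889/180*e1 + 23/20*e2
Answer: 14634/4901*e1 - 10691/14703*e2


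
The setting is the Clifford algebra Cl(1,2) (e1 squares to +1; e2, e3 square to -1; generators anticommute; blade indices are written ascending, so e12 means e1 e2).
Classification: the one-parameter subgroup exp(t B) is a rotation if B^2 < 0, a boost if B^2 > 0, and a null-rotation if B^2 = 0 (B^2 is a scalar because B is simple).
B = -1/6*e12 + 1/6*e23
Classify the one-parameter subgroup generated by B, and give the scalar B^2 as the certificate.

B^2 term by term: the squares give (-1/6)^2*(e12)^2 + (1/6)^2*(e23)^2 = 1/36*(+1) + 1/36*(-1) = 0 (each basis 2-blade squares to minus the product of its generators' squares); cross terms between blades sharing an index anticommute and cancel. So B^2 = 0.
Answer: null-rotation, certificate B^2 = 0. The invariant at work: B^2 = 0 is unchanged by conjugation, hence its sign classifies the subgroup whatever basis B is written in.
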